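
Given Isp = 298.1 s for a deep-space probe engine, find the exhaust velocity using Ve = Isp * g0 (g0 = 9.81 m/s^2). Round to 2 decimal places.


Step 1: Ve = Isp * g0 = 298.1 * 9.81
Step 2: Ve = 2924.36 m/s

2924.36


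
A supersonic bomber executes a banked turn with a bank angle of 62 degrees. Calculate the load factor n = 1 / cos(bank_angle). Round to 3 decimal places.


Step 1: Convert 62 degrees to radians = 1.082104
Step 2: cos(62 deg) = 0.469472
Step 3: n = 1 / 0.469472 = 2.130

2.130


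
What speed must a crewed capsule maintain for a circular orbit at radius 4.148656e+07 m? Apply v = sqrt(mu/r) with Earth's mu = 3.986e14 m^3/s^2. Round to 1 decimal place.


Step 1: mu / r = 3.986e14 / 4.148656e+07 = 9607930.8576
Step 2: v = sqrt(9607930.8576) = 3099.7 m/s

3099.7


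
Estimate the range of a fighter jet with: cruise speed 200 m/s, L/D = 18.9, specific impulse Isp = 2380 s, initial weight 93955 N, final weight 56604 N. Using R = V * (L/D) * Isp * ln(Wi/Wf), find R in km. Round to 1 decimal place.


Step 1: Coefficient = V * (L/D) * Isp = 200 * 18.9 * 2380 = 8996400.0 m
Step 2: Wi/Wf = 93955 / 56604 = 1.659865
Step 3: ln(1.659865) = 0.506736
Step 4: R = 8996400.0 * 0.506736 = 4558802.4 m = 4558.8 km

4558.8


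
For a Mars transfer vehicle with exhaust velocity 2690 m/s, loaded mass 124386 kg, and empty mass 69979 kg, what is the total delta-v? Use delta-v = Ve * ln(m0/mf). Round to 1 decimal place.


Step 1: Mass ratio m0/mf = 124386 / 69979 = 1.777476
Step 2: ln(1.777476) = 0.575194
Step 3: delta-v = 2690 * 0.575194 = 1547.3 m/s

1547.3


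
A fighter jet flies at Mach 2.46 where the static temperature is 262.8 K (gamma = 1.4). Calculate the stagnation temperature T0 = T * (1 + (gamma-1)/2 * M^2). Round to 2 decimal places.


Step 1: (gamma-1)/2 = 0.2
Step 2: M^2 = 6.0516
Step 3: 1 + 0.2 * 6.0516 = 2.21032
Step 4: T0 = 262.8 * 2.21032 = 580.87 K

580.87


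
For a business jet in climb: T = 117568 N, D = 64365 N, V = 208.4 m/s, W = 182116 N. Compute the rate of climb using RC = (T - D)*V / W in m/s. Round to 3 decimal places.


Step 1: Excess thrust = T - D = 117568 - 64365 = 53203 N
Step 2: Excess power = 53203 * 208.4 = 11087505.2 W
Step 3: RC = 11087505.2 / 182116 = 60.882 m/s

60.882


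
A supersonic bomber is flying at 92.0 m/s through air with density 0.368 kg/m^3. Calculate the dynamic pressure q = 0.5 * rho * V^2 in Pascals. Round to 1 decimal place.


Step 1: V^2 = 92.0^2 = 8464.0
Step 2: q = 0.5 * 0.368 * 8464.0
Step 3: q = 1557.4 Pa

1557.4


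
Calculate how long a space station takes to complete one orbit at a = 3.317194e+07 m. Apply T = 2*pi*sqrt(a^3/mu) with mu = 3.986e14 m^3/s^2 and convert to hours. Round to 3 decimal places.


Step 1: a^3 / mu = 3.650166e+22 / 3.986e14 = 9.157466e+07
Step 2: sqrt(9.157466e+07) = 9569.465 s
Step 3: T = 2*pi * 9569.465 = 60126.72 s
Step 4: T in hours = 60126.72 / 3600 = 16.702 hours

16.702


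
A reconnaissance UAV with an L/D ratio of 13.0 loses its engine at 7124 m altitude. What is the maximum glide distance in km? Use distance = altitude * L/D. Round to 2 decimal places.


Step 1: Glide distance = altitude * L/D = 7124 * 13.0 = 92612.0 m
Step 2: Convert to km: 92612.0 / 1000 = 92.61 km

92.61


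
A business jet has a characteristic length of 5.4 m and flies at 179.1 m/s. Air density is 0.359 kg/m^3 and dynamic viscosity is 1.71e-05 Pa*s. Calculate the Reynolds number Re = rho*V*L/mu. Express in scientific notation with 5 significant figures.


Step 1: Numerator = rho * V * L = 0.359 * 179.1 * 5.4 = 347.20326
Step 2: Re = 347.20326 / 1.71e-05
Step 3: Re = 2.0304e+07

2.0304e+07


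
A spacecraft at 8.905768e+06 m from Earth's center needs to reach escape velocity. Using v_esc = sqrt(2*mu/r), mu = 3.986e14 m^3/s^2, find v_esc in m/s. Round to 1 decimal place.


Step 1: 2*mu/r = 2 * 3.986e14 / 8.905768e+06 = 89515019.9287
Step 2: v_esc = sqrt(89515019.9287) = 9461.2 m/s

9461.2


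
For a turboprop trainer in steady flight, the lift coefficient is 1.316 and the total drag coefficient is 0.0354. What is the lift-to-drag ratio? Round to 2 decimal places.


Step 1: L/D = CL / CD = 1.316 / 0.0354
Step 2: L/D = 37.18

37.18


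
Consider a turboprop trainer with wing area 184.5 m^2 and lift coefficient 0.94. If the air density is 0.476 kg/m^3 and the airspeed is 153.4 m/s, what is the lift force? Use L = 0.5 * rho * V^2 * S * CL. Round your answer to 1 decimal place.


Step 1: Calculate dynamic pressure q = 0.5 * 0.476 * 153.4^2 = 0.5 * 0.476 * 23531.56 = 5600.5113 Pa
Step 2: Multiply by wing area and lift coefficient: L = 5600.5113 * 184.5 * 0.94
Step 3: L = 1033294.3312 * 0.94 = 971296.7 N

971296.7


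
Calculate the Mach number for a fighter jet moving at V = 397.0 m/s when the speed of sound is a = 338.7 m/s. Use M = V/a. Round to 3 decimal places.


Step 1: M = V / a = 397.0 / 338.7
Step 2: M = 1.172

1.172


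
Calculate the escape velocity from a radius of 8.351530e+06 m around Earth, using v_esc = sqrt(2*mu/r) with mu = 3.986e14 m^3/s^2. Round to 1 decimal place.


Step 1: 2*mu/r = 2 * 3.986e14 / 8.351530e+06 = 95455563.2321
Step 2: v_esc = sqrt(95455563.2321) = 9770.1 m/s

9770.1


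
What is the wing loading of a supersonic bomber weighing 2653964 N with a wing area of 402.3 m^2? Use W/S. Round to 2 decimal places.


Step 1: Wing loading = W / S = 2653964 / 402.3
Step 2: Wing loading = 6596.98 N/m^2

6596.98


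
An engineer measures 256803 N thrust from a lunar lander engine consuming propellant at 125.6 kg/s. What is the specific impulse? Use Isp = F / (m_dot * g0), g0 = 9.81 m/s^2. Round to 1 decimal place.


Step 1: m_dot * g0 = 125.6 * 9.81 = 1232.14
Step 2: Isp = 256803 / 1232.14 = 208.4 s

208.4


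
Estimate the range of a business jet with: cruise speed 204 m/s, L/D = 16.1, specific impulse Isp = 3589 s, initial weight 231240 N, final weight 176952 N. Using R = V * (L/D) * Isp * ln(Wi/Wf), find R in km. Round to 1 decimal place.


Step 1: Coefficient = V * (L/D) * Isp = 204 * 16.1 * 3589 = 11787711.6 m
Step 2: Wi/Wf = 231240 / 176952 = 1.306795
Step 3: ln(1.306795) = 0.267578
Step 4: R = 11787711.6 * 0.267578 = 3154127.8 m = 3154.1 km

3154.1


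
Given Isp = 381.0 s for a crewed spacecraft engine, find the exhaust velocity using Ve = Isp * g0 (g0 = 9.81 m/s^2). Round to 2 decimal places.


Step 1: Ve = Isp * g0 = 381.0 * 9.81
Step 2: Ve = 3737.61 m/s

3737.61


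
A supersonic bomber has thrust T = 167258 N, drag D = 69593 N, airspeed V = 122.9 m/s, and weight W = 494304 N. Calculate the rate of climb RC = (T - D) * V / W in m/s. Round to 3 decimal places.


Step 1: Excess thrust = T - D = 167258 - 69593 = 97665 N
Step 2: Excess power = 97665 * 122.9 = 12003028.5 W
Step 3: RC = 12003028.5 / 494304 = 24.283 m/s

24.283


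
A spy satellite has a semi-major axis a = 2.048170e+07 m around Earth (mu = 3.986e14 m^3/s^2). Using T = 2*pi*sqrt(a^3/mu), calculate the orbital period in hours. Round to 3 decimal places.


Step 1: a^3 / mu = 8.592074e+21 / 3.986e14 = 2.155563e+07
Step 2: sqrt(2.155563e+07) = 4642.804 s
Step 3: T = 2*pi * 4642.804 = 29171.6 s
Step 4: T in hours = 29171.6 / 3600 = 8.103 hours

8.103


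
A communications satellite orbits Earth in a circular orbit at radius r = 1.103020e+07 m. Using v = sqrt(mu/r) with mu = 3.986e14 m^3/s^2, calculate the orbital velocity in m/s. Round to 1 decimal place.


Step 1: mu / r = 3.986e14 / 1.103020e+07 = 36137150.7316
Step 2: v = sqrt(36137150.7316) = 6011.4 m/s

6011.4


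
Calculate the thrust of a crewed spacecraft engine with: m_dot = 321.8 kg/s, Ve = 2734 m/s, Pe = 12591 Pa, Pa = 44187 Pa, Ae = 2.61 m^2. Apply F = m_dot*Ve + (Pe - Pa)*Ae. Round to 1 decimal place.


Step 1: Momentum thrust = m_dot * Ve = 321.8 * 2734 = 879801.2 N
Step 2: Pressure thrust = (Pe - Pa) * Ae = (12591 - 44187) * 2.61 = -82465.56 N
Step 3: Total thrust F = 879801.2 + -82465.56 = 797335.6 N

797335.6


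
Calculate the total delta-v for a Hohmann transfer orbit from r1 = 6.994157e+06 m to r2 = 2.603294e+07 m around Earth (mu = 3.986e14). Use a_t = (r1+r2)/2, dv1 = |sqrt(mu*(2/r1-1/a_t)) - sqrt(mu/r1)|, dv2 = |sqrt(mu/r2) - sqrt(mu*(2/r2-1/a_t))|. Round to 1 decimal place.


Step 1: Transfer semi-major axis a_t = (6.994157e+06 + 2.603294e+07) / 2 = 1.651355e+07 m
Step 2: v1 (circular at r1) = sqrt(mu/r1) = 7549.2 m/s
Step 3: v_t1 = sqrt(mu*(2/r1 - 1/a_t)) = 9478.56 m/s
Step 4: dv1 = |9478.56 - 7549.2| = 1929.36 m/s
Step 5: v2 (circular at r2) = 3912.97 m/s, v_t2 = 2546.56 m/s
Step 6: dv2 = |3912.97 - 2546.56| = 1366.41 m/s
Step 7: Total delta-v = 1929.36 + 1366.41 = 3295.8 m/s

3295.8


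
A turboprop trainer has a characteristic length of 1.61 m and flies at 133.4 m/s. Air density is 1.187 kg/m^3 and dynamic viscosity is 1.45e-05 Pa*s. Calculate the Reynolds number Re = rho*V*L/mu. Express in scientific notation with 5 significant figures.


Step 1: Numerator = rho * V * L = 1.187 * 133.4 * 1.61 = 254.936738
Step 2: Re = 254.936738 / 1.45e-05
Step 3: Re = 1.7582e+07

1.7582e+07


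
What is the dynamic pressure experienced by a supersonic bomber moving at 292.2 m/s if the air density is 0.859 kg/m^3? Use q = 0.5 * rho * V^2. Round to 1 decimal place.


Step 1: V^2 = 292.2^2 = 85380.84
Step 2: q = 0.5 * 0.859 * 85380.84
Step 3: q = 36671.1 Pa

36671.1


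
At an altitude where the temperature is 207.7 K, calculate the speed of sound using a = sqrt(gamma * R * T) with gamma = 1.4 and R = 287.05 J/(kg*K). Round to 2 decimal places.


Step 1: gamma * R * T = 1.4 * 287.05 * 207.7 = 83468.399
Step 2: a = sqrt(83468.399) = 288.91 m/s

288.91


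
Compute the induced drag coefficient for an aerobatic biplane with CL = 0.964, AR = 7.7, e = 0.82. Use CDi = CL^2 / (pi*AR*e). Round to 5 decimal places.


Step 1: CL^2 = 0.964^2 = 0.929296
Step 2: pi * AR * e = 3.14159 * 7.7 * 0.82 = 19.836016
Step 3: CDi = 0.929296 / 19.836016 = 0.04685

0.04685


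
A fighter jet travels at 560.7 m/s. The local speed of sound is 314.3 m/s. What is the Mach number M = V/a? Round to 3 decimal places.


Step 1: M = V / a = 560.7 / 314.3
Step 2: M = 1.784

1.784


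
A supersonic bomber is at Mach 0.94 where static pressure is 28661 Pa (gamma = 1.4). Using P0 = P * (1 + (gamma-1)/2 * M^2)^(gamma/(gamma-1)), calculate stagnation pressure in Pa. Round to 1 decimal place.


Step 1: (gamma-1)/2 * M^2 = 0.2 * 0.8836 = 0.17672
Step 2: 1 + 0.17672 = 1.17672
Step 3: Exponent gamma/(gamma-1) = 3.5
Step 4: P0 = 28661 * 1.17672^3.5 = 50657.9 Pa

50657.9


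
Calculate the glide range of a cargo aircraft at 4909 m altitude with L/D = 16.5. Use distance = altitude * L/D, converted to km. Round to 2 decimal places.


Step 1: Glide distance = altitude * L/D = 4909 * 16.5 = 80998.5 m
Step 2: Convert to km: 80998.5 / 1000 = 81.00 km

81.00


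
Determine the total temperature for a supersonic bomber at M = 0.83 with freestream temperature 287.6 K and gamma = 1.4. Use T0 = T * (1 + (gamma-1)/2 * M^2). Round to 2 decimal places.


Step 1: (gamma-1)/2 = 0.2
Step 2: M^2 = 0.6889
Step 3: 1 + 0.2 * 0.6889 = 1.13778
Step 4: T0 = 287.6 * 1.13778 = 327.23 K

327.23


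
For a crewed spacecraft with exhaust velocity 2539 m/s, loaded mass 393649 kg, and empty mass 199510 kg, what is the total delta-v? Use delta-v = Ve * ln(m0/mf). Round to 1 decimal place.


Step 1: Mass ratio m0/mf = 393649 / 199510 = 1.973079
Step 2: ln(1.973079) = 0.679595
Step 3: delta-v = 2539 * 0.679595 = 1725.5 m/s

1725.5


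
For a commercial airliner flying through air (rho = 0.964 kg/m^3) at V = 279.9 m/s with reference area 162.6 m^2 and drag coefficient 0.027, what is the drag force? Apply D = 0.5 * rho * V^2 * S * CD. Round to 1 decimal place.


Step 1: Dynamic pressure q = 0.5 * 0.964 * 279.9^2 = 37761.8128 Pa
Step 2: Drag D = q * S * CD = 37761.8128 * 162.6 * 0.027
Step 3: D = 165781.9 N

165781.9


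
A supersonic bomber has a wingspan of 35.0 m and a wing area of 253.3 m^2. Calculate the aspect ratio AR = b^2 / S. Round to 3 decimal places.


Step 1: b^2 = 35.0^2 = 1225.0
Step 2: AR = 1225.0 / 253.3 = 4.836

4.836


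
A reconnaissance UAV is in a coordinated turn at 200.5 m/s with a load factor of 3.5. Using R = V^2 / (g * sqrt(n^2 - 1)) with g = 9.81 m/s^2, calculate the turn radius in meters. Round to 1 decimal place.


Step 1: V^2 = 200.5^2 = 40200.25
Step 2: n^2 - 1 = 3.5^2 - 1 = 11.25
Step 3: sqrt(11.25) = 3.354102
Step 4: R = 40200.25 / (9.81 * 3.354102) = 1221.8 m

1221.8


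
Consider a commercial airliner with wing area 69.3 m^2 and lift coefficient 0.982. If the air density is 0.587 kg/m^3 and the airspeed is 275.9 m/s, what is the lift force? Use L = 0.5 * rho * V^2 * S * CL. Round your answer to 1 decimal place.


Step 1: Calculate dynamic pressure q = 0.5 * 0.587 * 275.9^2 = 0.5 * 0.587 * 76120.81 = 22341.4577 Pa
Step 2: Multiply by wing area and lift coefficient: L = 22341.4577 * 69.3 * 0.982
Step 3: L = 1548263.021 * 0.982 = 1520394.3 N

1520394.3


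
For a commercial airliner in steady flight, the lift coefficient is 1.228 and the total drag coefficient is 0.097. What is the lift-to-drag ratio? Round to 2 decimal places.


Step 1: L/D = CL / CD = 1.228 / 0.097
Step 2: L/D = 12.66

12.66


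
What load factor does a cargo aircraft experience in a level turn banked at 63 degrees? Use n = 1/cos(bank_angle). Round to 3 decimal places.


Step 1: Convert 63 degrees to radians = 1.099557
Step 2: cos(63 deg) = 0.45399
Step 3: n = 1 / 0.45399 = 2.203

2.203


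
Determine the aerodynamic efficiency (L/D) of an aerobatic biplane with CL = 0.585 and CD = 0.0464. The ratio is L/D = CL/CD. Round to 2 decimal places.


Step 1: L/D = CL / CD = 0.585 / 0.0464
Step 2: L/D = 12.61

12.61


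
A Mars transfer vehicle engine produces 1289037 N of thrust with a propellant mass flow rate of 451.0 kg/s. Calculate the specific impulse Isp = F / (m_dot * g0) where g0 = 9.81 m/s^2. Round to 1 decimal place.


Step 1: m_dot * g0 = 451.0 * 9.81 = 4424.31
Step 2: Isp = 1289037 / 4424.31 = 291.4 s

291.4


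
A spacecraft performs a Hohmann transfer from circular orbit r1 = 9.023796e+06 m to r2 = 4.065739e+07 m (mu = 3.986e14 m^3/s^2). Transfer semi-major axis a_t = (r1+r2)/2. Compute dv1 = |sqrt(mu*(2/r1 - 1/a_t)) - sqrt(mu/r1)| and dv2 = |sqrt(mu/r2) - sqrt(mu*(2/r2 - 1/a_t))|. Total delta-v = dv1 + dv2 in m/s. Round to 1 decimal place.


Step 1: Transfer semi-major axis a_t = (9.023796e+06 + 4.065739e+07) / 2 = 2.484059e+07 m
Step 2: v1 (circular at r1) = sqrt(mu/r1) = 6646.21 m/s
Step 3: v_t1 = sqrt(mu*(2/r1 - 1/a_t)) = 8502.82 m/s
Step 4: dv1 = |8502.82 - 6646.21| = 1856.61 m/s
Step 5: v2 (circular at r2) = 3131.11 m/s, v_t2 = 1887.18 m/s
Step 6: dv2 = |3131.11 - 1887.18| = 1243.94 m/s
Step 7: Total delta-v = 1856.61 + 1243.94 = 3100.5 m/s

3100.5


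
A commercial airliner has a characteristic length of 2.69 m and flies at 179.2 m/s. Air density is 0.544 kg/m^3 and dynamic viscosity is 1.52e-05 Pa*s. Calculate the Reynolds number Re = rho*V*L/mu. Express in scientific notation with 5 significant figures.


Step 1: Numerator = rho * V * L = 0.544 * 179.2 * 2.69 = 262.234112
Step 2: Re = 262.234112 / 1.52e-05
Step 3: Re = 1.7252e+07

1.7252e+07


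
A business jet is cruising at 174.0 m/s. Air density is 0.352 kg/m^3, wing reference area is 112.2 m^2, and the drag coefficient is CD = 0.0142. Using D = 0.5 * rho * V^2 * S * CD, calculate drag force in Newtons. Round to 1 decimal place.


Step 1: Dynamic pressure q = 0.5 * 0.352 * 174.0^2 = 5328.576 Pa
Step 2: Drag D = q * S * CD = 5328.576 * 112.2 * 0.0142
Step 3: D = 8489.7 N

8489.7


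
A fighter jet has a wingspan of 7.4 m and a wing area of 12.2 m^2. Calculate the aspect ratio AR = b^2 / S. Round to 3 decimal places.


Step 1: b^2 = 7.4^2 = 54.76
Step 2: AR = 54.76 / 12.2 = 4.489

4.489


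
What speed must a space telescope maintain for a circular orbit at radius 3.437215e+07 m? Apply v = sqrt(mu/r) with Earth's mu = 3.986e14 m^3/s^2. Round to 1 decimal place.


Step 1: mu / r = 3.986e14 / 3.437215e+07 = 11596597.827
Step 2: v = sqrt(11596597.827) = 3405.4 m/s

3405.4


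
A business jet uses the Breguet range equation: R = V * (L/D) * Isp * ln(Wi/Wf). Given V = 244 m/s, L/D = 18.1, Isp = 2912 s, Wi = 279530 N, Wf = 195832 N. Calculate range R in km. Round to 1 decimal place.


Step 1: Coefficient = V * (L/D) * Isp = 244 * 18.1 * 2912 = 12860556.8 m
Step 2: Wi/Wf = 279530 / 195832 = 1.427397
Step 3: ln(1.427397) = 0.355852
Step 4: R = 12860556.8 * 0.355852 = 4576460.9 m = 4576.5 km

4576.5


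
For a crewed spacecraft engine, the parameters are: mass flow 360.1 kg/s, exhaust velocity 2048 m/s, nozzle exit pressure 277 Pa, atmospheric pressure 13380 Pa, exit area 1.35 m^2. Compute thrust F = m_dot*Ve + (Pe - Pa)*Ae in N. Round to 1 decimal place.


Step 1: Momentum thrust = m_dot * Ve = 360.1 * 2048 = 737484.8 N
Step 2: Pressure thrust = (Pe - Pa) * Ae = (277 - 13380) * 1.35 = -17689.05 N
Step 3: Total thrust F = 737484.8 + -17689.05 = 719795.8 N

719795.8


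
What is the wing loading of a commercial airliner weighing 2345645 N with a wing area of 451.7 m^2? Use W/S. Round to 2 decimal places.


Step 1: Wing loading = W / S = 2345645 / 451.7
Step 2: Wing loading = 5192.93 N/m^2

5192.93


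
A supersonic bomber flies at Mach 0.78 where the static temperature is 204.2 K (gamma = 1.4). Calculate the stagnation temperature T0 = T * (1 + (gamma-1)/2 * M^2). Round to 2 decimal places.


Step 1: (gamma-1)/2 = 0.2
Step 2: M^2 = 0.6084
Step 3: 1 + 0.2 * 0.6084 = 1.12168
Step 4: T0 = 204.2 * 1.12168 = 229.05 K

229.05


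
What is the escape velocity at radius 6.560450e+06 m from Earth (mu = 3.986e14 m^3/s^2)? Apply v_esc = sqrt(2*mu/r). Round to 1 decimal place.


Step 1: 2*mu/r = 2 * 3.986e14 / 6.560450e+06 = 121516054.5389
Step 2: v_esc = sqrt(121516054.5389) = 11023.4 m/s

11023.4


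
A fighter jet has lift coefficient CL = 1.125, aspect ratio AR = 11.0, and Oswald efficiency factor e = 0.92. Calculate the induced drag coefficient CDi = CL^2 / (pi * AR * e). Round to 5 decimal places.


Step 1: CL^2 = 1.125^2 = 1.265625
Step 2: pi * AR * e = 3.14159 * 11.0 * 0.92 = 31.792918
Step 3: CDi = 1.265625 / 31.792918 = 0.03981

0.03981


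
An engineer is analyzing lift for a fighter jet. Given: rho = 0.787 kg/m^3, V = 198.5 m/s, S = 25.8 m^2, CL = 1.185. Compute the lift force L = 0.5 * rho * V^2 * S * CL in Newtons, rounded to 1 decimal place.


Step 1: Calculate dynamic pressure q = 0.5 * 0.787 * 198.5^2 = 0.5 * 0.787 * 39402.25 = 15504.7854 Pa
Step 2: Multiply by wing area and lift coefficient: L = 15504.7854 * 25.8 * 1.185
Step 3: L = 400023.4627 * 1.185 = 474027.8 N

474027.8


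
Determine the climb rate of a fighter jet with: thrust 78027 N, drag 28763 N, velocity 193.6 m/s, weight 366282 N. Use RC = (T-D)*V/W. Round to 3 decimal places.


Step 1: Excess thrust = T - D = 78027 - 28763 = 49264 N
Step 2: Excess power = 49264 * 193.6 = 9537510.4 W
Step 3: RC = 9537510.4 / 366282 = 26.039 m/s

26.039


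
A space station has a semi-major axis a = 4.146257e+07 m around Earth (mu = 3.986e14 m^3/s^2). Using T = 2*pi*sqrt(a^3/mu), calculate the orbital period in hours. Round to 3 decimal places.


Step 1: a^3 / mu = 7.128016e+22 / 3.986e14 = 1.788263e+08
Step 2: sqrt(1.788263e+08) = 13372.5946 s
Step 3: T = 2*pi * 13372.5946 = 84022.49 s
Step 4: T in hours = 84022.49 / 3600 = 23.340 hours

23.340


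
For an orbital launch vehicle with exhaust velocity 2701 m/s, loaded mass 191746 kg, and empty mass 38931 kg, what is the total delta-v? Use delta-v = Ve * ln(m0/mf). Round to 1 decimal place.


Step 1: Mass ratio m0/mf = 191746 / 38931 = 4.925278
Step 2: ln(4.925278) = 1.594381
Step 3: delta-v = 2701 * 1.594381 = 4306.4 m/s

4306.4


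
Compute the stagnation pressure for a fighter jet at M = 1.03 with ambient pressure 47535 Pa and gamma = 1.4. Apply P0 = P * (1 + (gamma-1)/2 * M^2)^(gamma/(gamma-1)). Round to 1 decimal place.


Step 1: (gamma-1)/2 * M^2 = 0.2 * 1.0609 = 0.21218
Step 2: 1 + 0.21218 = 1.21218
Step 3: Exponent gamma/(gamma-1) = 3.5
Step 4: P0 = 47535 * 1.21218^3.5 = 93217.7 Pa

93217.7


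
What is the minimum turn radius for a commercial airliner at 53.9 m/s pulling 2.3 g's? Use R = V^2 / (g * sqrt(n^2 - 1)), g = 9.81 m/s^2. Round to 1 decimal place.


Step 1: V^2 = 53.9^2 = 2905.21
Step 2: n^2 - 1 = 2.3^2 - 1 = 4.29
Step 3: sqrt(4.29) = 2.071232
Step 4: R = 2905.21 / (9.81 * 2.071232) = 143.0 m

143.0


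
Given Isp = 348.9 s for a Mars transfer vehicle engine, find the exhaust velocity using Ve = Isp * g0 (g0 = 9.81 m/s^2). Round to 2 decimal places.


Step 1: Ve = Isp * g0 = 348.9 * 9.81
Step 2: Ve = 3422.71 m/s

3422.71


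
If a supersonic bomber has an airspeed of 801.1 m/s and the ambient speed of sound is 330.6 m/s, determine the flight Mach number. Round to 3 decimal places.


Step 1: M = V / a = 801.1 / 330.6
Step 2: M = 2.423

2.423


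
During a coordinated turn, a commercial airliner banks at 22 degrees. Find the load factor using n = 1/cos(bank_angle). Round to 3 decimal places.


Step 1: Convert 22 degrees to radians = 0.383972
Step 2: cos(22 deg) = 0.927184
Step 3: n = 1 / 0.927184 = 1.079

1.079


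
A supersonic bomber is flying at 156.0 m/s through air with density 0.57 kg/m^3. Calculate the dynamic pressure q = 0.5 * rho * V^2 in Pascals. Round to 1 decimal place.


Step 1: V^2 = 156.0^2 = 24336.0
Step 2: q = 0.5 * 0.57 * 24336.0
Step 3: q = 6935.8 Pa

6935.8


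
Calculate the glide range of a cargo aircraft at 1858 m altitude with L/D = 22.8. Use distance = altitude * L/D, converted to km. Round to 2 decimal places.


Step 1: Glide distance = altitude * L/D = 1858 * 22.8 = 42362.4 m
Step 2: Convert to km: 42362.4 / 1000 = 42.36 km

42.36


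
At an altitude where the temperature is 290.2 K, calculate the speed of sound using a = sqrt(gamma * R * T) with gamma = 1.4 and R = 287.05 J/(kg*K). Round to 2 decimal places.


Step 1: gamma * R * T = 1.4 * 287.05 * 290.2 = 116622.674
Step 2: a = sqrt(116622.674) = 341.50 m/s

341.50


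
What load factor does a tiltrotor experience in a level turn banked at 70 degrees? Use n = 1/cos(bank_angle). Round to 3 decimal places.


Step 1: Convert 70 degrees to radians = 1.22173
Step 2: cos(70 deg) = 0.34202
Step 3: n = 1 / 0.34202 = 2.924

2.924


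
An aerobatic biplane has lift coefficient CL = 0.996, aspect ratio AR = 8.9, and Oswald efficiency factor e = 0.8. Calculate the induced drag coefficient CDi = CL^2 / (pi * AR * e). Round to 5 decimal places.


Step 1: CL^2 = 0.996^2 = 0.992016
Step 2: pi * AR * e = 3.14159 * 8.9 * 0.8 = 22.36814
Step 3: CDi = 0.992016 / 22.36814 = 0.04435

0.04435


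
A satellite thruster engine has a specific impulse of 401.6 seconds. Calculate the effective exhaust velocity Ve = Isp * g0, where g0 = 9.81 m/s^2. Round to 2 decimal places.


Step 1: Ve = Isp * g0 = 401.6 * 9.81
Step 2: Ve = 3939.70 m/s

3939.70


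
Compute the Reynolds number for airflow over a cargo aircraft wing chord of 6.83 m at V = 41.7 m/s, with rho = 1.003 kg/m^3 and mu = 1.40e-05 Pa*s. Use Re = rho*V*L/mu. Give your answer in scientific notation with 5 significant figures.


Step 1: Numerator = rho * V * L = 1.003 * 41.7 * 6.83 = 285.665433
Step 2: Re = 285.665433 / 1.40e-05
Step 3: Re = 2.0405e+07

2.0405e+07


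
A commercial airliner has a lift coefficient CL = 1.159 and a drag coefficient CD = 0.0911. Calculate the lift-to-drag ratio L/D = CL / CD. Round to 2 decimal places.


Step 1: L/D = CL / CD = 1.159 / 0.0911
Step 2: L/D = 12.72

12.72


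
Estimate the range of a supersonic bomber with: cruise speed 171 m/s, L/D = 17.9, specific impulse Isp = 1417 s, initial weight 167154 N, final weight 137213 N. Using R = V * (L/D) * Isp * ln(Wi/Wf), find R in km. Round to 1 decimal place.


Step 1: Coefficient = V * (L/D) * Isp = 171 * 17.9 * 1417 = 4337295.3 m
Step 2: Wi/Wf = 167154 / 137213 = 1.218208
Step 3: ln(1.218208) = 0.197381
Step 4: R = 4337295.3 * 0.197381 = 856100.0 m = 856.1 km

856.1


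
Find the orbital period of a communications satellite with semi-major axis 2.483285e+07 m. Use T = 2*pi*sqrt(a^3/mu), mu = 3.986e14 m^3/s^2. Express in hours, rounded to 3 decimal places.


Step 1: a^3 / mu = 1.531368e+22 / 3.986e14 = 3.841868e+07
Step 2: sqrt(3.841868e+07) = 6198.2801 s
Step 3: T = 2*pi * 6198.2801 = 38944.94 s
Step 4: T in hours = 38944.94 / 3600 = 10.818 hours

10.818


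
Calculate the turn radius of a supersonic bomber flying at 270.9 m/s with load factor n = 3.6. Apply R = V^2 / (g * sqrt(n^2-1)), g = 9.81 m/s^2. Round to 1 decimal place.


Step 1: V^2 = 270.9^2 = 73386.81
Step 2: n^2 - 1 = 3.6^2 - 1 = 11.96
Step 3: sqrt(11.96) = 3.458323
Step 4: R = 73386.81 / (9.81 * 3.458323) = 2163.1 m

2163.1


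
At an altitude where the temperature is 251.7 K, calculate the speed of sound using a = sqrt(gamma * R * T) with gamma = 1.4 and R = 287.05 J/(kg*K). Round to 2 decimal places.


Step 1: gamma * R * T = 1.4 * 287.05 * 251.7 = 101150.679
Step 2: a = sqrt(101150.679) = 318.04 m/s

318.04


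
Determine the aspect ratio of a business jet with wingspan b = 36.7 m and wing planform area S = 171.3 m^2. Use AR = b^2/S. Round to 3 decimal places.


Step 1: b^2 = 36.7^2 = 1346.89
Step 2: AR = 1346.89 / 171.3 = 7.863

7.863


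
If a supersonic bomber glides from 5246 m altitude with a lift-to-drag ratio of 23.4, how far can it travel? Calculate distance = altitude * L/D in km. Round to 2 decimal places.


Step 1: Glide distance = altitude * L/D = 5246 * 23.4 = 122756.4 m
Step 2: Convert to km: 122756.4 / 1000 = 122.76 km

122.76


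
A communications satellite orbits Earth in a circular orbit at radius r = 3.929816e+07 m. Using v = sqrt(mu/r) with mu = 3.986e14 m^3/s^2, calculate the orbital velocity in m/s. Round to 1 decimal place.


Step 1: mu / r = 3.986e14 / 3.929816e+07 = 10142968.5258
Step 2: v = sqrt(10142968.5258) = 3184.8 m/s

3184.8


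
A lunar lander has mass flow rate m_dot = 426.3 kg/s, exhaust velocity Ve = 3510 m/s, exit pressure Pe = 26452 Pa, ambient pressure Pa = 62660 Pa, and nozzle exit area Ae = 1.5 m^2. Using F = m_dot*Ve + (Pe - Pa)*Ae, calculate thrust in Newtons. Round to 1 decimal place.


Step 1: Momentum thrust = m_dot * Ve = 426.3 * 3510 = 1496313.0 N
Step 2: Pressure thrust = (Pe - Pa) * Ae = (26452 - 62660) * 1.5 = -54312.0 N
Step 3: Total thrust F = 1496313.0 + -54312.0 = 1442001.0 N

1442001.0


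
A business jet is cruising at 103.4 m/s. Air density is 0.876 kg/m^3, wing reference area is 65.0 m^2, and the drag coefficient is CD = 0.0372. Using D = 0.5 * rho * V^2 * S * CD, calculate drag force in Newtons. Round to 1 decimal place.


Step 1: Dynamic pressure q = 0.5 * 0.876 * 103.4^2 = 4682.9033 Pa
Step 2: Drag D = q * S * CD = 4682.9033 * 65.0 * 0.0372
Step 3: D = 11323.3 N

11323.3


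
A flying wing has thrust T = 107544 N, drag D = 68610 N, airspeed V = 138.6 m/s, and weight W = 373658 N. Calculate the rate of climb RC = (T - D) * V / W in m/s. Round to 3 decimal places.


Step 1: Excess thrust = T - D = 107544 - 68610 = 38934 N
Step 2: Excess power = 38934 * 138.6 = 5396252.4 W
Step 3: RC = 5396252.4 / 373658 = 14.442 m/s

14.442


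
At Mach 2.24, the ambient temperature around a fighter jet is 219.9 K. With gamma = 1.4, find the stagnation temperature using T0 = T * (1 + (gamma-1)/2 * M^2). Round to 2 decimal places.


Step 1: (gamma-1)/2 = 0.2
Step 2: M^2 = 5.0176
Step 3: 1 + 0.2 * 5.0176 = 2.00352
Step 4: T0 = 219.9 * 2.00352 = 440.57 K

440.57


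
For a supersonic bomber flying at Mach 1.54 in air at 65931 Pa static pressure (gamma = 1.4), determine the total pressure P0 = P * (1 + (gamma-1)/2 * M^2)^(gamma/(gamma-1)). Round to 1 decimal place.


Step 1: (gamma-1)/2 * M^2 = 0.2 * 2.3716 = 0.47432
Step 2: 1 + 0.47432 = 1.47432
Step 3: Exponent gamma/(gamma-1) = 3.5
Step 4: P0 = 65931 * 1.47432^3.5 = 256543.4 Pa

256543.4


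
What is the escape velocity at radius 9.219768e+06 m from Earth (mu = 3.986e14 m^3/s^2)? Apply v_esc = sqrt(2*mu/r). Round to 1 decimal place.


Step 1: 2*mu/r = 2 * 3.986e14 / 9.219768e+06 = 86466383.9697
Step 2: v_esc = sqrt(86466383.9697) = 9298.7 m/s

9298.7


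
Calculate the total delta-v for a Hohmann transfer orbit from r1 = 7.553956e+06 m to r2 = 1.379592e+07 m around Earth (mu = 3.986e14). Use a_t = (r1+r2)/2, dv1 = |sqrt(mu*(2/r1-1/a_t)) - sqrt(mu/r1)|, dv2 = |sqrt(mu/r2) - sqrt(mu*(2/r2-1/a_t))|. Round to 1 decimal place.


Step 1: Transfer semi-major axis a_t = (7.553956e+06 + 1.379592e+07) / 2 = 1.067494e+07 m
Step 2: v1 (circular at r1) = sqrt(mu/r1) = 7264.09 m/s
Step 3: v_t1 = sqrt(mu*(2/r1 - 1/a_t)) = 8257.98 m/s
Step 4: dv1 = |8257.98 - 7264.09| = 993.89 m/s
Step 5: v2 (circular at r2) = 5375.18 m/s, v_t2 = 4521.66 m/s
Step 6: dv2 = |5375.18 - 4521.66| = 853.52 m/s
Step 7: Total delta-v = 993.89 + 853.52 = 1847.4 m/s

1847.4


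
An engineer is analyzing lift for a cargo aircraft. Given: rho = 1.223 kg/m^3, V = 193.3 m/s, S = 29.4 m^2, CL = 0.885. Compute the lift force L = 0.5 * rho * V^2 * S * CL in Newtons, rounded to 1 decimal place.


Step 1: Calculate dynamic pressure q = 0.5 * 1.223 * 193.3^2 = 0.5 * 1.223 * 37364.89 = 22848.6302 Pa
Step 2: Multiply by wing area and lift coefficient: L = 22848.6302 * 29.4 * 0.885
Step 3: L = 671749.7289 * 0.885 = 594498.5 N

594498.5


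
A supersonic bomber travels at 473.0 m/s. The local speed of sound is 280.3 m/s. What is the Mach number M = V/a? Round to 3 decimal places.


Step 1: M = V / a = 473.0 / 280.3
Step 2: M = 1.687

1.687


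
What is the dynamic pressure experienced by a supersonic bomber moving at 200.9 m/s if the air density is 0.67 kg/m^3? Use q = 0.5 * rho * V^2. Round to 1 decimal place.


Step 1: V^2 = 200.9^2 = 40360.81
Step 2: q = 0.5 * 0.67 * 40360.81
Step 3: q = 13520.9 Pa

13520.9


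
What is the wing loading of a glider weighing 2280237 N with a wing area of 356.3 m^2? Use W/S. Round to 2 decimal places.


Step 1: Wing loading = W / S = 2280237 / 356.3
Step 2: Wing loading = 6399.77 N/m^2

6399.77


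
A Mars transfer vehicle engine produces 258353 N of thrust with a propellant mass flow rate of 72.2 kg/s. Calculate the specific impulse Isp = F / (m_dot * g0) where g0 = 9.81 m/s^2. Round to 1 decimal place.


Step 1: m_dot * g0 = 72.2 * 9.81 = 708.28
Step 2: Isp = 258353 / 708.28 = 364.8 s

364.8


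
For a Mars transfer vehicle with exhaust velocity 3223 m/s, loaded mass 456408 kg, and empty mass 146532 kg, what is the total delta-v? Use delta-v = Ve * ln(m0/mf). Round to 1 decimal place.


Step 1: Mass ratio m0/mf = 456408 / 146532 = 3.114733
Step 2: ln(3.114733) = 1.136143
Step 3: delta-v = 3223 * 1.136143 = 3661.8 m/s

3661.8


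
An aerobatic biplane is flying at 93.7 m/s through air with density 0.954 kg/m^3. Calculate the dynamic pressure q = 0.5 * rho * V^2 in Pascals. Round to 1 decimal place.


Step 1: V^2 = 93.7^2 = 8779.69
Step 2: q = 0.5 * 0.954 * 8779.69
Step 3: q = 4187.9 Pa

4187.9


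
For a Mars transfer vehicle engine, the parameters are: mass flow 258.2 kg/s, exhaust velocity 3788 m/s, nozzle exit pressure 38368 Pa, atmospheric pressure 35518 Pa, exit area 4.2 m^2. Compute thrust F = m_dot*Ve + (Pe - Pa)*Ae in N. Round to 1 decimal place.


Step 1: Momentum thrust = m_dot * Ve = 258.2 * 3788 = 978061.6 N
Step 2: Pressure thrust = (Pe - Pa) * Ae = (38368 - 35518) * 4.2 = 11970.0 N
Step 3: Total thrust F = 978061.6 + 11970.0 = 990031.6 N

990031.6


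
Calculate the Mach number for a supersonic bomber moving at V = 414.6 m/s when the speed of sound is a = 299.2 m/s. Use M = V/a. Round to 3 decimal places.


Step 1: M = V / a = 414.6 / 299.2
Step 2: M = 1.386

1.386


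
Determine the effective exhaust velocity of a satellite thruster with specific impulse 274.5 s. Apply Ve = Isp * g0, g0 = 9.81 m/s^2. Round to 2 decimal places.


Step 1: Ve = Isp * g0 = 274.5 * 9.81
Step 2: Ve = 2692.85 m/s

2692.85


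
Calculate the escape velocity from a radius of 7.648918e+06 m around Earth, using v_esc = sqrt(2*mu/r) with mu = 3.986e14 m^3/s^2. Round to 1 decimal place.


Step 1: 2*mu/r = 2 * 3.986e14 / 7.648918e+06 = 104223891.536
Step 2: v_esc = sqrt(104223891.536) = 10209.0 m/s

10209.0


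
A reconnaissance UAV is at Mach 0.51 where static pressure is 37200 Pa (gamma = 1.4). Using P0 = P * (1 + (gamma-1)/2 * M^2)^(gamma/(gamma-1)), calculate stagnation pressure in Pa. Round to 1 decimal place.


Step 1: (gamma-1)/2 * M^2 = 0.2 * 0.2601 = 0.05202
Step 2: 1 + 0.05202 = 1.05202
Step 3: Exponent gamma/(gamma-1) = 3.5
Step 4: P0 = 37200 * 1.05202^3.5 = 44424.9 Pa

44424.9


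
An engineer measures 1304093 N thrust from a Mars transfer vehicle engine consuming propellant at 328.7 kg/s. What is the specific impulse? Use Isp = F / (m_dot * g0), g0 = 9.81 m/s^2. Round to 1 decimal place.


Step 1: m_dot * g0 = 328.7 * 9.81 = 3224.55
Step 2: Isp = 1304093 / 3224.55 = 404.4 s

404.4


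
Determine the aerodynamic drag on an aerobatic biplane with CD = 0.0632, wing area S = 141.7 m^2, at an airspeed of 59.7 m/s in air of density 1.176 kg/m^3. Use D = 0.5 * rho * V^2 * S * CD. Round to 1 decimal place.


Step 1: Dynamic pressure q = 0.5 * 1.176 * 59.7^2 = 2095.6849 Pa
Step 2: Drag D = q * S * CD = 2095.6849 * 141.7 * 0.0632
Step 3: D = 18767.8 N

18767.8


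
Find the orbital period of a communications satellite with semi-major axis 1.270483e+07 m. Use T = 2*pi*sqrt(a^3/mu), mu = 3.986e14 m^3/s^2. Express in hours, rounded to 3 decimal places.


Step 1: a^3 / mu = 2.050721e+21 / 3.986e14 = 5.144809e+06
Step 2: sqrt(5.144809e+06) = 2268.2172 s
Step 3: T = 2*pi * 2268.2172 = 14251.63 s
Step 4: T in hours = 14251.63 / 3600 = 3.959 hours

3.959


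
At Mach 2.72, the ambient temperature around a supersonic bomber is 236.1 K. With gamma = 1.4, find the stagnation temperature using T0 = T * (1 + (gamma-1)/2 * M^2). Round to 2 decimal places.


Step 1: (gamma-1)/2 = 0.2
Step 2: M^2 = 7.3984
Step 3: 1 + 0.2 * 7.3984 = 2.47968
Step 4: T0 = 236.1 * 2.47968 = 585.45 K

585.45


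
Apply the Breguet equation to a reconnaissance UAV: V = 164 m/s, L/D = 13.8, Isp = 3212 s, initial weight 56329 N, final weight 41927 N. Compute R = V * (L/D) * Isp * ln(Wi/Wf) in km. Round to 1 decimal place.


Step 1: Coefficient = V * (L/D) * Isp = 164 * 13.8 * 3212 = 7269398.4 m
Step 2: Wi/Wf = 56329 / 41927 = 1.343502
Step 3: ln(1.343502) = 0.295279
Step 4: R = 7269398.4 * 0.295279 = 2146504.2 m = 2146.5 km

2146.5


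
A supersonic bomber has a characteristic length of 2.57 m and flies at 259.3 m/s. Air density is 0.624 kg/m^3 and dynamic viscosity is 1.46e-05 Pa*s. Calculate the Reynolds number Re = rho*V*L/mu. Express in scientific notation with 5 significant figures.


Step 1: Numerator = rho * V * L = 0.624 * 259.3 * 2.57 = 415.834224
Step 2: Re = 415.834224 / 1.46e-05
Step 3: Re = 2.8482e+07

2.8482e+07


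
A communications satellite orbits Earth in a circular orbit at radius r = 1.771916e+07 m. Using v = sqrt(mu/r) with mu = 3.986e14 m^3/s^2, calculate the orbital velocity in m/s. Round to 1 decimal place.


Step 1: mu / r = 3.986e14 / 1.771916e+07 = 22495423.0336
Step 2: v = sqrt(22495423.0336) = 4742.9 m/s

4742.9


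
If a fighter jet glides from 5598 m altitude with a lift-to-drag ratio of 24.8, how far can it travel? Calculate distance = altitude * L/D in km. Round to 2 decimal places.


Step 1: Glide distance = altitude * L/D = 5598 * 24.8 = 138830.4 m
Step 2: Convert to km: 138830.4 / 1000 = 138.83 km

138.83


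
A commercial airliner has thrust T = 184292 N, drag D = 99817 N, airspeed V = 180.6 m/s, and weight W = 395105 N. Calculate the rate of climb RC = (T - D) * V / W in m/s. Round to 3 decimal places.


Step 1: Excess thrust = T - D = 184292 - 99817 = 84475 N
Step 2: Excess power = 84475 * 180.6 = 15256185.0 W
Step 3: RC = 15256185.0 / 395105 = 38.613 m/s

38.613


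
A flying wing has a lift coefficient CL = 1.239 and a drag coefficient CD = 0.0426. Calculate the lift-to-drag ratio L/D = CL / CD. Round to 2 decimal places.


Step 1: L/D = CL / CD = 1.239 / 0.0426
Step 2: L/D = 29.08

29.08


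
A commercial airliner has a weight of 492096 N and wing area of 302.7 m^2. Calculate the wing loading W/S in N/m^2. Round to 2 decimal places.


Step 1: Wing loading = W / S = 492096 / 302.7
Step 2: Wing loading = 1625.69 N/m^2

1625.69


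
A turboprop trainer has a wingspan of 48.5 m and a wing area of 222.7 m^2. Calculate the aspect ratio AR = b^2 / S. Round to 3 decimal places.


Step 1: b^2 = 48.5^2 = 2352.25
Step 2: AR = 2352.25 / 222.7 = 10.562

10.562


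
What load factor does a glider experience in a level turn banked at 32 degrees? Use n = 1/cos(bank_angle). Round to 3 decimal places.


Step 1: Convert 32 degrees to radians = 0.558505
Step 2: cos(32 deg) = 0.848048
Step 3: n = 1 / 0.848048 = 1.179

1.179


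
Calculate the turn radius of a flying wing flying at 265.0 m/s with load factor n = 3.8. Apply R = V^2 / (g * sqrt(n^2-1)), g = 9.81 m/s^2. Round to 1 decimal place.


Step 1: V^2 = 265.0^2 = 70225.0
Step 2: n^2 - 1 = 3.8^2 - 1 = 13.44
Step 3: sqrt(13.44) = 3.666061
Step 4: R = 70225.0 / (9.81 * 3.666061) = 1952.6 m

1952.6


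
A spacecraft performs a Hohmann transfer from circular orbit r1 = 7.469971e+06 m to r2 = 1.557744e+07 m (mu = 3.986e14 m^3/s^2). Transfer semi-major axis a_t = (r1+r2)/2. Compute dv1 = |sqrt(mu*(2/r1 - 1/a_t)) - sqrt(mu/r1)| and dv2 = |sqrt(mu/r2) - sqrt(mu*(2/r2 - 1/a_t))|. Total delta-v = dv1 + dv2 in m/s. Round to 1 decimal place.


Step 1: Transfer semi-major axis a_t = (7.469971e+06 + 1.557744e+07) / 2 = 1.152371e+07 m
Step 2: v1 (circular at r1) = sqrt(mu/r1) = 7304.81 m/s
Step 3: v_t1 = sqrt(mu*(2/r1 - 1/a_t)) = 8493.0 m/s
Step 4: dv1 = |8493.0 - 7304.81| = 1188.19 m/s
Step 5: v2 (circular at r2) = 5058.49 m/s, v_t2 = 4072.71 m/s
Step 6: dv2 = |5058.49 - 4072.71| = 985.77 m/s
Step 7: Total delta-v = 1188.19 + 985.77 = 2174.0 m/s

2174.0


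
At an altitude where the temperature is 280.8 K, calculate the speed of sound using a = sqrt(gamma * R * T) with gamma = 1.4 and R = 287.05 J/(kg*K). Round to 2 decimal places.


Step 1: gamma * R * T = 1.4 * 287.05 * 280.8 = 112845.096
Step 2: a = sqrt(112845.096) = 335.92 m/s

335.92


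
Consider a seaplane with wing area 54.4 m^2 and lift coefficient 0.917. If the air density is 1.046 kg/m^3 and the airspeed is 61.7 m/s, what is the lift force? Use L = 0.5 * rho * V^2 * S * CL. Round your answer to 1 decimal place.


Step 1: Calculate dynamic pressure q = 0.5 * 1.046 * 61.7^2 = 0.5 * 1.046 * 3806.89 = 1991.0035 Pa
Step 2: Multiply by wing area and lift coefficient: L = 1991.0035 * 54.4 * 0.917
Step 3: L = 108310.5888 * 0.917 = 99320.8 N

99320.8


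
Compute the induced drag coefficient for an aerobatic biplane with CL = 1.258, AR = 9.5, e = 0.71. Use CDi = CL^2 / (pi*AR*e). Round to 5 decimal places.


Step 1: CL^2 = 1.258^2 = 1.582564
Step 2: pi * AR * e = 3.14159 * 9.5 * 0.71 = 21.190042
Step 3: CDi = 1.582564 / 21.190042 = 0.07468

0.07468


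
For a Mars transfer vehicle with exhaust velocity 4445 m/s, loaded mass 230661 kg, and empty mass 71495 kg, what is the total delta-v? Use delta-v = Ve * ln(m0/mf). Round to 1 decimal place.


Step 1: Mass ratio m0/mf = 230661 / 71495 = 3.226254
Step 2: ln(3.226254) = 1.171322
Step 3: delta-v = 4445 * 1.171322 = 5206.5 m/s

5206.5


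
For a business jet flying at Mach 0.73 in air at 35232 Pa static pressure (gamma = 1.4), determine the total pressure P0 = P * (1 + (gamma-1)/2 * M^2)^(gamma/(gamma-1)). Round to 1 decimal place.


Step 1: (gamma-1)/2 * M^2 = 0.2 * 0.5329 = 0.10658
Step 2: 1 + 0.10658 = 1.10658
Step 3: Exponent gamma/(gamma-1) = 3.5
Step 4: P0 = 35232 * 1.10658^3.5 = 50220.1 Pa

50220.1


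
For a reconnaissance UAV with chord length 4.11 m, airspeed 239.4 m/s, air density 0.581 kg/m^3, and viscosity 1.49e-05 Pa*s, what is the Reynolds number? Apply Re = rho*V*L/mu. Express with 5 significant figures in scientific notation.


Step 1: Numerator = rho * V * L = 0.581 * 239.4 * 4.11 = 571.665654
Step 2: Re = 571.665654 / 1.49e-05
Step 3: Re = 3.8367e+07

3.8367e+07
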